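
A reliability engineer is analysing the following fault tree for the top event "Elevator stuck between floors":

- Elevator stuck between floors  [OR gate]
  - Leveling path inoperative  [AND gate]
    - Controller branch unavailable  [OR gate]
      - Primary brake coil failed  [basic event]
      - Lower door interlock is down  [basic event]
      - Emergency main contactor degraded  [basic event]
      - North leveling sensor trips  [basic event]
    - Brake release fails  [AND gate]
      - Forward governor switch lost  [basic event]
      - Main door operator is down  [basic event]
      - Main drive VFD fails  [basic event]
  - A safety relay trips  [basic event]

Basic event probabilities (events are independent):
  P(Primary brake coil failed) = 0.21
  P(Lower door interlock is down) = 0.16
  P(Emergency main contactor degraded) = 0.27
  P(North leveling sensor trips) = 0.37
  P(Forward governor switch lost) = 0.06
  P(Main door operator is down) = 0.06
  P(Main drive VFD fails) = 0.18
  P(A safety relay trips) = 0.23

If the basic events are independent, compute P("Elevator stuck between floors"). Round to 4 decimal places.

0.2303

P(Controller branch unavailable) [OR] = 1 − (1−0.21) × (1−0.16) × (1−0.27) × (1−0.37) = 0.694810
P(Brake release fails) [AND] = 0.06 × 0.06 × 0.18 = 0.000648
P(Leveling path inoperative) [AND] = 0.694810 × 0.000648 = 0.000450
P(Elevator stuck between floors) [OR] = 1 − (1−0.000450) × (1−0.23) = 0.230347
Rounded to 4 decimal places: P(Elevator stuck between floors) ≈ 0.2303.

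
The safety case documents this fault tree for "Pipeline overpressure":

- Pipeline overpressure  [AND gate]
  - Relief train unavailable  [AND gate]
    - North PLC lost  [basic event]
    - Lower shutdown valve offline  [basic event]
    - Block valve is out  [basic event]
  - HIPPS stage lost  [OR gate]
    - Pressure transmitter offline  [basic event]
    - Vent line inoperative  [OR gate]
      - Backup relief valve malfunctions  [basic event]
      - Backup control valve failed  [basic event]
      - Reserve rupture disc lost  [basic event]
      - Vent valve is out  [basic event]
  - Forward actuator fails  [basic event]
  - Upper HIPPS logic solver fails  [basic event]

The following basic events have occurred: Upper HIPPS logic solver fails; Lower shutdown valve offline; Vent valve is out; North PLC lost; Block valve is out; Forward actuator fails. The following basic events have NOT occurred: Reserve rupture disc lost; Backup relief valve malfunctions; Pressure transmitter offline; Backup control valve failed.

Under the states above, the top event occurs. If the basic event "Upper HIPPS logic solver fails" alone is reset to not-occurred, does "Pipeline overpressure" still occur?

No

Counterfactual: set "Upper HIPPS logic solver fails" to not occurred.
Relief train unavailable [AND]: North PLC lost=occurs, Lower shutdown valve offline=occurs, Block valve is out=occurs → all inputs occur → occurs.
Vent line inoperative [OR]: Backup relief valve malfunctions=not, Backup control valve failed=not, Reserve rupture disc lost=not, Vent valve is out=occurs → at least one input occurs → occurs.
HIPPS stage lost [OR]: Pressure transmitter offline=not, Vent line inoperative=occurs → at least one input occurs → occurs.
Pipeline overpressure [AND]: Relief train unavailable=occurs, HIPPS stage lost=occurs, Forward actuator fails=occurs, Upper HIPPS logic solver fails=not → not all inputs occur → does not occur.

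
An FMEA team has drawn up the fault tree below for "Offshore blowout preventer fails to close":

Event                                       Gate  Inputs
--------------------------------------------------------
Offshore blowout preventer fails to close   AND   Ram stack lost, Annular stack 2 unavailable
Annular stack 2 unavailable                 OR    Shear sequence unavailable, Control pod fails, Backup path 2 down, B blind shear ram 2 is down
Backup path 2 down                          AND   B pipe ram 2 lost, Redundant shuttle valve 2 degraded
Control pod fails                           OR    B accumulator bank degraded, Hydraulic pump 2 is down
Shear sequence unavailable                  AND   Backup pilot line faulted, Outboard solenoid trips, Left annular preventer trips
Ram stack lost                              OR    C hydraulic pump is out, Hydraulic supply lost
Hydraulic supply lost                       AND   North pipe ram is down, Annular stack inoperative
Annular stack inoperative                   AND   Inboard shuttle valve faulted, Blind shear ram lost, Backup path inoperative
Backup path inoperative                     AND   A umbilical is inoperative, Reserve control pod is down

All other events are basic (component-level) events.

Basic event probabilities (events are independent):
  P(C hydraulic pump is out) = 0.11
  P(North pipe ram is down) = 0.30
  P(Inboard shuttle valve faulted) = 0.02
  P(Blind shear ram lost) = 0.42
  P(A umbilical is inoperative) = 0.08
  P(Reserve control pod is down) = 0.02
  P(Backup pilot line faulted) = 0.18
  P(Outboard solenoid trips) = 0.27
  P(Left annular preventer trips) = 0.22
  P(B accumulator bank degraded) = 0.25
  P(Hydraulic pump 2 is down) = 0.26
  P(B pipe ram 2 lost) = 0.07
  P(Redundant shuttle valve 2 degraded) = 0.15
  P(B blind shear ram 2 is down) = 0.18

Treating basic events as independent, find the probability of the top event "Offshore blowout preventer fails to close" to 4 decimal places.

0.0610

P(Backup path inoperative) [AND] = 0.08 × 0.02 = 0.001600
P(Annular stack inoperative) [AND] = 0.02 × 0.42 × 0.001600 = 0.000013
P(Hydraulic supply lost) [AND] = 0.30 × 0.000013 = 0.000004
P(Ram stack lost) [OR] = 1 − (1−0.11) × (1−0.000004) = 0.110004
P(Shear sequence unavailable) [AND] = 0.18 × 0.27 × 0.22 = 0.010692
P(Control pod fails) [OR] = 1 − (1−0.25) × (1−0.26) = 0.445000
P(Backup path 2 down) [AND] = 0.07 × 0.15 = 0.010500
P(Annular stack 2 unavailable) [OR] = 1 − (1−0.010692) × (1−0.445000) × (1−0.010500) × (1−0.18) = 0.554493
P(Offshore blowout preventer fails to close) [AND] = 0.110004 × 0.554493 = 0.060996
Rounded to 4 decimal places: P(Offshore blowout preventer fails to close) ≈ 0.0610.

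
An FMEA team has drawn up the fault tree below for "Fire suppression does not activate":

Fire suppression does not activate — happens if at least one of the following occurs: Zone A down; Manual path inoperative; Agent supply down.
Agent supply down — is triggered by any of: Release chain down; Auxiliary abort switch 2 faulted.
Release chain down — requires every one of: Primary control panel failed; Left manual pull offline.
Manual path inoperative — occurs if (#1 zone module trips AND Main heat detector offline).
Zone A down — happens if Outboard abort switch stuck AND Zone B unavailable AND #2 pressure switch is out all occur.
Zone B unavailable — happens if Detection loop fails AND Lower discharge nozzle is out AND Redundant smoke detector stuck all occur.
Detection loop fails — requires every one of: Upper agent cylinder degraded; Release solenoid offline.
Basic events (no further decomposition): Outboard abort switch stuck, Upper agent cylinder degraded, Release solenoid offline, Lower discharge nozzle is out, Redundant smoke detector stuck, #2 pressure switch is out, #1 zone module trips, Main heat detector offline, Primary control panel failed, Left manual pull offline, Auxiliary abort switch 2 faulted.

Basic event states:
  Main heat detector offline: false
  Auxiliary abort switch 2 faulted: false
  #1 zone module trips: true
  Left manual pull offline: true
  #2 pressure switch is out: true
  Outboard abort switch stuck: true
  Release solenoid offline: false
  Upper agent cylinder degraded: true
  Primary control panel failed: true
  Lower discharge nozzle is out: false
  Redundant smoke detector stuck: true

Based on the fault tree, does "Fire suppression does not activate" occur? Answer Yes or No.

Detection loop fails [AND]: Upper agent cylinder degraded=occurs, Release solenoid offline=not → not all inputs occur → does not occur.
Zone B unavailable [AND]: Detection loop fails=not, Lower discharge nozzle is out=not, Redundant smoke detector stuck=occurs → not all inputs occur → does not occur.
Zone A down [AND]: Outboard abort switch stuck=occurs, Zone B unavailable=not, #2 pressure switch is out=occurs → not all inputs occur → does not occur.
Manual path inoperative [AND]: #1 zone module trips=occurs, Main heat detector offline=not → not all inputs occur → does not occur.
Release chain down [AND]: Primary control panel failed=occurs, Left manual pull offline=occurs → all inputs occur → occurs.
Agent supply down [OR]: Release chain down=occurs, Auxiliary abort switch 2 faulted=not → at least one input occurs → occurs.
Fire suppression does not activate [OR]: Zone A down=not, Manual path inoperative=not, Agent supply down=occurs → at least one input occurs → occurs.

Yes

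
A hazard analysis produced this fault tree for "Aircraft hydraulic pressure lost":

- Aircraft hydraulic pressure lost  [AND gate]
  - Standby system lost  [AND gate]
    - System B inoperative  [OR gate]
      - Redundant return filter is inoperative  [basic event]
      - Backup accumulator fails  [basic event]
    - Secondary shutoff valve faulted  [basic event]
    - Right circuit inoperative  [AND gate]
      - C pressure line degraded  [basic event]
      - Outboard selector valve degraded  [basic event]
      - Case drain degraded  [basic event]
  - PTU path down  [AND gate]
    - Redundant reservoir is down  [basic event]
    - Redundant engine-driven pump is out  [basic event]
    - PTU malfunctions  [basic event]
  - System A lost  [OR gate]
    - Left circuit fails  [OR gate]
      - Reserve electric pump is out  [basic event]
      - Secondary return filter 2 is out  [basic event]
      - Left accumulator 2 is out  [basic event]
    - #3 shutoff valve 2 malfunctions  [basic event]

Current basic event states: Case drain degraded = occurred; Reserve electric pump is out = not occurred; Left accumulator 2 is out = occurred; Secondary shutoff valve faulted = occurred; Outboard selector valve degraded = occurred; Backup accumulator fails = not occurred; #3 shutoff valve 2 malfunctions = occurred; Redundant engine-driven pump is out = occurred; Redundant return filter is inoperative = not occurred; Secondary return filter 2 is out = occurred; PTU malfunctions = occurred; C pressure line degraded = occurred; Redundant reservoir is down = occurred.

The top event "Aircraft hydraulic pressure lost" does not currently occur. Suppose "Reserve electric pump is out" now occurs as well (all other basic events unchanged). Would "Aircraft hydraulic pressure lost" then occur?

No

Counterfactual: set "Reserve electric pump is out" to occurred.
System B inoperative [OR]: Redundant return filter is inoperative=not, Backup accumulator fails=not → no input occurs → does not occur.
Right circuit inoperative [AND]: C pressure line degraded=occurs, Outboard selector valve degraded=occurs, Case drain degraded=occurs → all inputs occur → occurs.
Standby system lost [AND]: System B inoperative=not, Secondary shutoff valve faulted=occurs, Right circuit inoperative=occurs → not all inputs occur → does not occur.
PTU path down [AND]: Redundant reservoir is down=occurs, Redundant engine-driven pump is out=occurs, PTU malfunctions=occurs → all inputs occur → occurs.
Left circuit fails [OR]: Reserve electric pump is out=occurs, Secondary return filter 2 is out=occurs, Left accumulator 2 is out=occurs → at least one input occurs → occurs.
System A lost [OR]: Left circuit fails=occurs, #3 shutoff valve 2 malfunctions=occurs → at least one input occurs → occurs.
Aircraft hydraulic pressure lost [AND]: Standby system lost=not, PTU path down=occurs, System A lost=occurs → not all inputs occur → does not occur.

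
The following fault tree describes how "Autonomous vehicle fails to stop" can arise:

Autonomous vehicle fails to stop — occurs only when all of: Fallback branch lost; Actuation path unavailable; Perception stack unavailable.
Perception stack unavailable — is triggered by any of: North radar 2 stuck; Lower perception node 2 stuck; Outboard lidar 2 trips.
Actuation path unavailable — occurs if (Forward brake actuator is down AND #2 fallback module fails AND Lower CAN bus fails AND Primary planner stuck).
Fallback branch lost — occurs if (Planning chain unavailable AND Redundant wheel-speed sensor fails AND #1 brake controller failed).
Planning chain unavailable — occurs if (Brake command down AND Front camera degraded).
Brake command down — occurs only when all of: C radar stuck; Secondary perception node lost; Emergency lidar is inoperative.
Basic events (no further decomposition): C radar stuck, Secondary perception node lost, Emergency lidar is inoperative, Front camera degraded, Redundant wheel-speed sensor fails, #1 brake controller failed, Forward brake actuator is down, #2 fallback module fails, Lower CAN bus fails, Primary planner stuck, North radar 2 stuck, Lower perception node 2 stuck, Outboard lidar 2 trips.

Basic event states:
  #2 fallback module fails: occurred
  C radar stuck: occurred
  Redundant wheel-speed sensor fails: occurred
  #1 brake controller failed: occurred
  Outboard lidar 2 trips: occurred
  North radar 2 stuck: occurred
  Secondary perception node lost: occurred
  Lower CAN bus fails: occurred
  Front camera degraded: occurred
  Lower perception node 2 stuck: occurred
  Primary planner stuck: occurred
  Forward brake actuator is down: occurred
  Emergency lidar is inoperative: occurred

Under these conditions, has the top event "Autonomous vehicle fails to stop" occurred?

Brake command down [AND]: C radar stuck=occurs, Secondary perception node lost=occurs, Emergency lidar is inoperative=occurs → all inputs occur → occurs.
Planning chain unavailable [AND]: Brake command down=occurs, Front camera degraded=occurs → all inputs occur → occurs.
Fallback branch lost [AND]: Planning chain unavailable=occurs, Redundant wheel-speed sensor fails=occurs, #1 brake controller failed=occurs → all inputs occur → occurs.
Actuation path unavailable [AND]: Forward brake actuator is down=occurs, #2 fallback module fails=occurs, Lower CAN bus fails=occurs, Primary planner stuck=occurs → all inputs occur → occurs.
Perception stack unavailable [OR]: North radar 2 stuck=occurs, Lower perception node 2 stuck=occurs, Outboard lidar 2 trips=occurs → at least one input occurs → occurs.
Autonomous vehicle fails to stop [AND]: Fallback branch lost=occurs, Actuation path unavailable=occurs, Perception stack unavailable=occurs → all inputs occur → occurs.

Yes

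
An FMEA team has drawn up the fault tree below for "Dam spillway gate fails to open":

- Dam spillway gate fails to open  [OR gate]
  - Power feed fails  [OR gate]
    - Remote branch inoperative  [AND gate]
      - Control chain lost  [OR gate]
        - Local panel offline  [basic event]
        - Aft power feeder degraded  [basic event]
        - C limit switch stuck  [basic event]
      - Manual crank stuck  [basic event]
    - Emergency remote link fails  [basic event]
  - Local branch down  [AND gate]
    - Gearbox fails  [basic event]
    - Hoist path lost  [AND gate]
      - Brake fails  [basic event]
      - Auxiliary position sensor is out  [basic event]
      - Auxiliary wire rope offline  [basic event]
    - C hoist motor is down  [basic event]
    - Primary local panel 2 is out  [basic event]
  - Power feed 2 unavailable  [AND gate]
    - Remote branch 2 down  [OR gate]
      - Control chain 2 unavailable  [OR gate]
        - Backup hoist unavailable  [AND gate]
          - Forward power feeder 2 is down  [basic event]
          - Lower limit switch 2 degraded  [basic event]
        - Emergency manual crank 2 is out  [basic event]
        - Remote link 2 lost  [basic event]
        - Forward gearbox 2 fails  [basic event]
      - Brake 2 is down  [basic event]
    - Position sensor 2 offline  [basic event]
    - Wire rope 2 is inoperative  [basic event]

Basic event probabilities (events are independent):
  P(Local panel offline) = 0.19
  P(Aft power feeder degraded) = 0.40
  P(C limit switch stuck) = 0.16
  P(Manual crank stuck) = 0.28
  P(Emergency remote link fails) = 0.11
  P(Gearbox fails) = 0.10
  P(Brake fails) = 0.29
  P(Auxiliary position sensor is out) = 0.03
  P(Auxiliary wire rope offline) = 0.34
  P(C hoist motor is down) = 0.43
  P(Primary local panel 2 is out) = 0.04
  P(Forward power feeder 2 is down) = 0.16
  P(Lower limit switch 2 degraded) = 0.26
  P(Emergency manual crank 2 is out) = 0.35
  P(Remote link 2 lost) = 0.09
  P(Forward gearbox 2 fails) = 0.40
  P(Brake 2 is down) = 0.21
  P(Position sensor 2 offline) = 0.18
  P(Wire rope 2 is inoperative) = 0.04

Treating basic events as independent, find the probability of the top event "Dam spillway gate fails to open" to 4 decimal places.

P(Control chain lost) [OR] = 1 − (1−0.19) × (1−0.40) × (1−0.16) = 0.591760
P(Remote branch inoperative) [AND] = 0.591760 × 0.28 = 0.165693
P(Power feed fails) [OR] = 1 − (1−0.165693) × (1−0.11) = 0.257467
P(Hoist path lost) [AND] = 0.29 × 0.03 × 0.34 = 0.002958
P(Local branch down) [AND] = 0.10 × 0.002958 × 0.43 × 0.04 = 0.000005
P(Backup hoist unavailable) [AND] = 0.16 × 0.26 = 0.041600
P(Control chain 2 unavailable) [OR] = 1 − (1−0.041600) × (1−0.35) × (1−0.09) × (1−0.40) = 0.659864
P(Remote branch 2 down) [OR] = 1 − (1−0.659864) × (1−0.21) = 0.731293
P(Power feed 2 unavailable) [AND] = 0.731293 × 0.18 × 0.04 = 0.005265
P(Dam spillway gate fails to open) [OR] = 1 − (1−0.257467) × (1−0.000005) × (1−0.005265) = 0.261380
Rounded to 4 decimal places: P(Dam spillway gate fails to open) ≈ 0.2614.

0.2614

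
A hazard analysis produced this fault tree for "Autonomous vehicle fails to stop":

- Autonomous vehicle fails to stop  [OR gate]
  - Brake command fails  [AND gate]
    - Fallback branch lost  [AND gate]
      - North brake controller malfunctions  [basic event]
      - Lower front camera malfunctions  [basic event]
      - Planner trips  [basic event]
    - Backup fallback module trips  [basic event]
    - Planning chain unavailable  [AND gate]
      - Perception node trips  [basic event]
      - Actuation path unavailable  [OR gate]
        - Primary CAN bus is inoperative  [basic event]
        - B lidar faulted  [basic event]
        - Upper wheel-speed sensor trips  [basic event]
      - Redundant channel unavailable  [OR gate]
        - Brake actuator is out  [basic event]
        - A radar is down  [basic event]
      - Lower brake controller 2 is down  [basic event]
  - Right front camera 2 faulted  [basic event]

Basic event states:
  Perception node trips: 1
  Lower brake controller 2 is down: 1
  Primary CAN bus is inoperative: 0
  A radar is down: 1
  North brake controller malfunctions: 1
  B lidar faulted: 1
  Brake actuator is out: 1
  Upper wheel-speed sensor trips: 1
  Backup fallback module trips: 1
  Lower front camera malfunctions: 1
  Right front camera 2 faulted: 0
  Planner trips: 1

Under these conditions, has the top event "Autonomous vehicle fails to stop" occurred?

Yes

Fallback branch lost [AND]: North brake controller malfunctions=occurs, Lower front camera malfunctions=occurs, Planner trips=occurs → all inputs occur → occurs.
Actuation path unavailable [OR]: Primary CAN bus is inoperative=not, B lidar faulted=occurs, Upper wheel-speed sensor trips=occurs → at least one input occurs → occurs.
Redundant channel unavailable [OR]: Brake actuator is out=occurs, A radar is down=occurs → at least one input occurs → occurs.
Planning chain unavailable [AND]: Perception node trips=occurs, Actuation path unavailable=occurs, Redundant channel unavailable=occurs, Lower brake controller 2 is down=occurs → all inputs occur → occurs.
Brake command fails [AND]: Fallback branch lost=occurs, Backup fallback module trips=occurs, Planning chain unavailable=occurs → all inputs occur → occurs.
Autonomous vehicle fails to stop [OR]: Brake command fails=occurs, Right front camera 2 faulted=not → at least one input occurs → occurs.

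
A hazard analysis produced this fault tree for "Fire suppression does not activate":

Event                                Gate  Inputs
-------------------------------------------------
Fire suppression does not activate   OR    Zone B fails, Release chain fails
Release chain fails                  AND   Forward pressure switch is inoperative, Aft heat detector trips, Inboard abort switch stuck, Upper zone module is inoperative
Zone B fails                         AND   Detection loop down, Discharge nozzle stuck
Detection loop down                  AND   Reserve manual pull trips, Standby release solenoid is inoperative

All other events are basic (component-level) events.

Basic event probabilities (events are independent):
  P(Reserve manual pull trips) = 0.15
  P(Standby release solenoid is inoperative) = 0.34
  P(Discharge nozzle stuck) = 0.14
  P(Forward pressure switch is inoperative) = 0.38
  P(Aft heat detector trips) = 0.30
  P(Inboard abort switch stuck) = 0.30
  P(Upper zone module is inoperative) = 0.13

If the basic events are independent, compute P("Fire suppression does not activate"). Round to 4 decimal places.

P(Detection loop down) [AND] = 0.15 × 0.34 = 0.051000
P(Zone B fails) [AND] = 0.051000 × 0.14 = 0.007140
P(Release chain fails) [AND] = 0.38 × 0.30 × 0.30 × 0.13 = 0.004446
P(Fire suppression does not activate) [OR] = 1 − (1−0.007140) × (1−0.004446) = 0.011554
Rounded to 4 decimal places: P(Fire suppression does not activate) ≈ 0.0116.

0.0116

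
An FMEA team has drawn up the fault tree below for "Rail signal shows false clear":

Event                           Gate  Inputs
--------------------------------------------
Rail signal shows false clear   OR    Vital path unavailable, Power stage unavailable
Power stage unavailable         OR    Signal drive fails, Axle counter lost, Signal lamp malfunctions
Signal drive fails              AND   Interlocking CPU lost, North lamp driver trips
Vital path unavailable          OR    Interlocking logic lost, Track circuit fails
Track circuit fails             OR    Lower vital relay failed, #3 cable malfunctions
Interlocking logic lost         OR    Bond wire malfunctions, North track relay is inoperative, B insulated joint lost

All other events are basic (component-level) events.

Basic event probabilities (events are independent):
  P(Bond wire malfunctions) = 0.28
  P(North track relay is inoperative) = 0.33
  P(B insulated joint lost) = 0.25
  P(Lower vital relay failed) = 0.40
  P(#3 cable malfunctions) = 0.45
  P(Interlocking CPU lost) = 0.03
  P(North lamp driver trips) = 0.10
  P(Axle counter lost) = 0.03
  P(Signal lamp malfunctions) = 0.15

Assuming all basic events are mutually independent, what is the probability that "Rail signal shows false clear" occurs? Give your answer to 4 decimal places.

0.9019

P(Interlocking logic lost) [OR] = 1 − (1−0.28) × (1−0.33) × (1−0.25) = 0.638200
P(Track circuit fails) [OR] = 1 − (1−0.40) × (1−0.45) = 0.670000
P(Vital path unavailable) [OR] = 1 − (1−0.638200) × (1−0.670000) = 0.880606
P(Signal drive fails) [AND] = 0.03 × 0.10 = 0.003000
P(Power stage unavailable) [OR] = 1 − (1−0.003000) × (1−0.03) × (1−0.15) = 0.177974
P(Rail signal shows false clear) [OR] = 1 − (1−0.880606) × (1−0.177974) = 0.901855
Rounded to 4 decimal places: P(Rail signal shows false clear) ≈ 0.9019.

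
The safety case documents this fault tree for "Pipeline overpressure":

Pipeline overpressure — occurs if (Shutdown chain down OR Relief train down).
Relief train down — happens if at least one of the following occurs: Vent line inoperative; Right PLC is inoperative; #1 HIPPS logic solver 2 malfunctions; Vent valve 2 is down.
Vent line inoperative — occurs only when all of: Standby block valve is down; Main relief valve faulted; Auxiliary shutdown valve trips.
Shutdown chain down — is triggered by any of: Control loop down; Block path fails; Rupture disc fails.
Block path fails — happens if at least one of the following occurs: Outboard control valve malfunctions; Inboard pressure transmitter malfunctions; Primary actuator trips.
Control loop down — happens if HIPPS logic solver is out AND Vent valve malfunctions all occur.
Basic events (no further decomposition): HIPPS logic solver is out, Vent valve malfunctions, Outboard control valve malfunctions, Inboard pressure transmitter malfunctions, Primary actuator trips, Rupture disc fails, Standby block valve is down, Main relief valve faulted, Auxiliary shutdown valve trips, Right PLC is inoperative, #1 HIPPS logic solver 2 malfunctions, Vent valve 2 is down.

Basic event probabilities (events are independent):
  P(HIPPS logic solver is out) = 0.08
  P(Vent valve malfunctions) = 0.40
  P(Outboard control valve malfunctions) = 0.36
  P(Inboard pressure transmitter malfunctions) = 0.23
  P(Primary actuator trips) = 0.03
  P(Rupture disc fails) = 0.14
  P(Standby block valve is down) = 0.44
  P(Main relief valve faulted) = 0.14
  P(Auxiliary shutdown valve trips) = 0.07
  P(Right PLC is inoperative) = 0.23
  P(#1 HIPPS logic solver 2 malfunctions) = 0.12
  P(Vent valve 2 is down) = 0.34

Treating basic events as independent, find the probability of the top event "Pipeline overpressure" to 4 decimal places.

0.8228

P(Control loop down) [AND] = 0.08 × 0.40 = 0.032000
P(Block path fails) [OR] = 1 − (1−0.36) × (1−0.23) × (1−0.03) = 0.521984
P(Shutdown chain down) [OR] = 1 − (1−0.032000) × (1−0.521984) × (1−0.14) = 0.602061
P(Vent line inoperative) [AND] = 0.44 × 0.14 × 0.07 = 0.004312
P(Relief train down) [OR] = 1 − (1−0.004312) × (1−0.23) × (1−0.12) × (1−0.34) = 0.554712
P(Pipeline overpressure) [OR] = 1 − (1−0.602061) × (1−0.554712) = 0.822803
Rounded to 4 decimal places: P(Pipeline overpressure) ≈ 0.8228.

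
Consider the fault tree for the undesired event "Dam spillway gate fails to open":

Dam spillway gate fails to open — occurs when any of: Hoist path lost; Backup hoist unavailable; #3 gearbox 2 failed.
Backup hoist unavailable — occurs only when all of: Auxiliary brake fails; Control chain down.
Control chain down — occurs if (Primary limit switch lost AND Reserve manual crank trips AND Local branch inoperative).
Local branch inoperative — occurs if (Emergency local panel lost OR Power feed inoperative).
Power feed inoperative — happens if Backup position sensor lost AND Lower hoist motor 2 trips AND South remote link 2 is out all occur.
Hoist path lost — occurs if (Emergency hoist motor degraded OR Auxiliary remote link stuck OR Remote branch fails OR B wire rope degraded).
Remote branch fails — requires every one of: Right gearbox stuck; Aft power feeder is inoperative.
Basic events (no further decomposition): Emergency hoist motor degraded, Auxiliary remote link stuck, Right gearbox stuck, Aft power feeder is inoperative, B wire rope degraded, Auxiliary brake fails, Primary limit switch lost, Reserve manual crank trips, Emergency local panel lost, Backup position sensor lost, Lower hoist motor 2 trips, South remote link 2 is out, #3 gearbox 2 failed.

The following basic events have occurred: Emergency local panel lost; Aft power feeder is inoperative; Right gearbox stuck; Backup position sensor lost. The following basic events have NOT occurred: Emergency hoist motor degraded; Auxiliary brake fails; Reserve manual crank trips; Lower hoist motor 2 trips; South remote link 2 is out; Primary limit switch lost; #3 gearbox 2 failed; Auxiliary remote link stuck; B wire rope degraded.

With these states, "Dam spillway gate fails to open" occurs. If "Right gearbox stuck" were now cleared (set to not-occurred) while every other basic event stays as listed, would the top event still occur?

No

Counterfactual: set "Right gearbox stuck" to not occurred.
Remote branch fails [AND]: Right gearbox stuck=not, Aft power feeder is inoperative=occurs → not all inputs occur → does not occur.
Hoist path lost [OR]: Emergency hoist motor degraded=not, Auxiliary remote link stuck=not, Remote branch fails=not, B wire rope degraded=not → no input occurs → does not occur.
Power feed inoperative [AND]: Backup position sensor lost=occurs, Lower hoist motor 2 trips=not, South remote link 2 is out=not → not all inputs occur → does not occur.
Local branch inoperative [OR]: Emergency local panel lost=occurs, Power feed inoperative=not → at least one input occurs → occurs.
Control chain down [AND]: Primary limit switch lost=not, Reserve manual crank trips=not, Local branch inoperative=occurs → not all inputs occur → does not occur.
Backup hoist unavailable [AND]: Auxiliary brake fails=not, Control chain down=not → not all inputs occur → does not occur.
Dam spillway gate fails to open [OR]: Hoist path lost=not, Backup hoist unavailable=not, #3 gearbox 2 failed=not → no input occurs → does not occur.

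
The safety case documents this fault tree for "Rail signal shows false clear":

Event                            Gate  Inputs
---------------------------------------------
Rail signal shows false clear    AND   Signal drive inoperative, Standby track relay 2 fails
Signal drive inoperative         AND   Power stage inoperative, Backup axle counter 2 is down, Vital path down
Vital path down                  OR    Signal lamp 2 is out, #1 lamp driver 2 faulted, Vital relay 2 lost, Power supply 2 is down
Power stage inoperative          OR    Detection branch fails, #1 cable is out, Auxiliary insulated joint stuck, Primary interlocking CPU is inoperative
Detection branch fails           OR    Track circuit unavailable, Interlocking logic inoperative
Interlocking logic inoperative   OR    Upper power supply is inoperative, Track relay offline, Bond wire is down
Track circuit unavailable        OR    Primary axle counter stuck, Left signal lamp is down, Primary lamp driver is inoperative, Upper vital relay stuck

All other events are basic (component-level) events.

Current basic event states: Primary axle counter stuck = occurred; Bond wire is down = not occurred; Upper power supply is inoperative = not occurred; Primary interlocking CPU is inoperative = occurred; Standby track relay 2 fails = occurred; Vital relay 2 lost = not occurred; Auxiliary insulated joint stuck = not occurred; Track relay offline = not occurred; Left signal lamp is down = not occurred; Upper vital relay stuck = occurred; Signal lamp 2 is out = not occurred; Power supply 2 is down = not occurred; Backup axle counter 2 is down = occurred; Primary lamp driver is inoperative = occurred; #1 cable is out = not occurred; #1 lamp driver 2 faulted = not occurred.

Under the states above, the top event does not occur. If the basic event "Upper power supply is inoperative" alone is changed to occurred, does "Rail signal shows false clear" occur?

Counterfactual: set "Upper power supply is inoperative" to occurred.
Track circuit unavailable [OR]: Primary axle counter stuck=occurs, Left signal lamp is down=not, Primary lamp driver is inoperative=occurs, Upper vital relay stuck=occurs → at least one input occurs → occurs.
Interlocking logic inoperative [OR]: Upper power supply is inoperative=occurs, Track relay offline=not, Bond wire is down=not → at least one input occurs → occurs.
Detection branch fails [OR]: Track circuit unavailable=occurs, Interlocking logic inoperative=occurs → at least one input occurs → occurs.
Power stage inoperative [OR]: Detection branch fails=occurs, #1 cable is out=not, Auxiliary insulated joint stuck=not, Primary interlocking CPU is inoperative=occurs → at least one input occurs → occurs.
Vital path down [OR]: Signal lamp 2 is out=not, #1 lamp driver 2 faulted=not, Vital relay 2 lost=not, Power supply 2 is down=not → no input occurs → does not occur.
Signal drive inoperative [AND]: Power stage inoperative=occurs, Backup axle counter 2 is down=occurs, Vital path down=not → not all inputs occur → does not occur.
Rail signal shows false clear [AND]: Signal drive inoperative=not, Standby track relay 2 fails=occurs → not all inputs occur → does not occur.

No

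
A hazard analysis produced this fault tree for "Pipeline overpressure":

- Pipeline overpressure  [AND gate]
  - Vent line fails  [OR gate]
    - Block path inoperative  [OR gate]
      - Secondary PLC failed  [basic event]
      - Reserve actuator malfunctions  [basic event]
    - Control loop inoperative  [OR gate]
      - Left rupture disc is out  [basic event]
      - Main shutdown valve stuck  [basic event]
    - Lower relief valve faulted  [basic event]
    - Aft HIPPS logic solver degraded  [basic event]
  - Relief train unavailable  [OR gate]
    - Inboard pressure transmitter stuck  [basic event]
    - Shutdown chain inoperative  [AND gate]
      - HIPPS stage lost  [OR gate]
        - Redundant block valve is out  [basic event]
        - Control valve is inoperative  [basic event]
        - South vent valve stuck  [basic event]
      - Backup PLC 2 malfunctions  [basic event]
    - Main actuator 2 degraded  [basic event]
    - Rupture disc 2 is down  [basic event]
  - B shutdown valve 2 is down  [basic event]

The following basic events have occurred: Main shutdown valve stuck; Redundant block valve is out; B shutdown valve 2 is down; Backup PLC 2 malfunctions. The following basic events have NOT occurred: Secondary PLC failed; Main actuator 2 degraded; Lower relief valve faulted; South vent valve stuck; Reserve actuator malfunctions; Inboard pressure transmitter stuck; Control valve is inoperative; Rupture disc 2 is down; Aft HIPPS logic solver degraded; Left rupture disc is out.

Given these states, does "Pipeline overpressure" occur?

Block path inoperative [OR]: Secondary PLC failed=not, Reserve actuator malfunctions=not → no input occurs → does not occur.
Control loop inoperative [OR]: Left rupture disc is out=not, Main shutdown valve stuck=occurs → at least one input occurs → occurs.
Vent line fails [OR]: Block path inoperative=not, Control loop inoperative=occurs, Lower relief valve faulted=not, Aft HIPPS logic solver degraded=not → at least one input occurs → occurs.
HIPPS stage lost [OR]: Redundant block valve is out=occurs, Control valve is inoperative=not, South vent valve stuck=not → at least one input occurs → occurs.
Shutdown chain inoperative [AND]: HIPPS stage lost=occurs, Backup PLC 2 malfunctions=occurs → all inputs occur → occurs.
Relief train unavailable [OR]: Inboard pressure transmitter stuck=not, Shutdown chain inoperative=occurs, Main actuator 2 degraded=not, Rupture disc 2 is down=not → at least one input occurs → occurs.
Pipeline overpressure [AND]: Vent line fails=occurs, Relief train unavailable=occurs, B shutdown valve 2 is down=occurs → all inputs occur → occurs.

Yes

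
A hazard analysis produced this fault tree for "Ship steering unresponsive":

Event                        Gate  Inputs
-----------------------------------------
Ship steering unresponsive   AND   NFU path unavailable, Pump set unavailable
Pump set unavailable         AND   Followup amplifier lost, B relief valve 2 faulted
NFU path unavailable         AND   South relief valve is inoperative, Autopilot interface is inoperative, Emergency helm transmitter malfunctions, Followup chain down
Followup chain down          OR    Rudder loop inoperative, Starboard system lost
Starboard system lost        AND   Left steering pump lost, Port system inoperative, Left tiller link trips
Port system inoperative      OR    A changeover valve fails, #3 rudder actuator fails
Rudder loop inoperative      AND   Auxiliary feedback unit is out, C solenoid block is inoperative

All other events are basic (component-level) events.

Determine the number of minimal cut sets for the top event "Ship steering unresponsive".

3

Rudder loop inoperative [AND]: one cut set from each child combined → 1 × 1 = 1 cut set(s).
Port system inoperative [OR]: union of children's cut sets → 2 cut set(s).
Starboard system lost [AND]: one cut set from each child combined → 1 × 2 × 1 = 2 cut set(s).
Followup chain down [OR]: union of children's cut sets → 3 cut set(s).
NFU path unavailable [AND]: one cut set from each child combined → 1 × 1 × 1 × 3 = 3 cut set(s).
Pump set unavailable [AND]: one cut set from each child combined → 1 × 1 = 1 cut set(s).
Ship steering unresponsive [AND]: one cut set from each child combined → 3 × 1 = 3 cut set(s).
Minimal cut sets: {Autopilot interface is inoperative, Auxiliary feedback unit is out, B relief valve 2 faulted, C solenoid block is inoperative, Emergency helm transmitter malfunctions, Followup amplifier lost, South relief valve is inoperative}; {A changeover valve fails, Autopilot interface is inoperative, B relief valve 2 faulted, Emergency helm transmitter malfunctions, Followup amplifier lost, Left steering pump lost, Left tiller link trips, South relief valve is inoperative}; {#3 rudder actuator fails, Autopilot interface is inoperative, B relief valve 2 faulted, Emergency helm transmitter malfunctions, Followup amplifier lost, Left steering pump lost, Left tiller link trips, South relief valve is inoperative}.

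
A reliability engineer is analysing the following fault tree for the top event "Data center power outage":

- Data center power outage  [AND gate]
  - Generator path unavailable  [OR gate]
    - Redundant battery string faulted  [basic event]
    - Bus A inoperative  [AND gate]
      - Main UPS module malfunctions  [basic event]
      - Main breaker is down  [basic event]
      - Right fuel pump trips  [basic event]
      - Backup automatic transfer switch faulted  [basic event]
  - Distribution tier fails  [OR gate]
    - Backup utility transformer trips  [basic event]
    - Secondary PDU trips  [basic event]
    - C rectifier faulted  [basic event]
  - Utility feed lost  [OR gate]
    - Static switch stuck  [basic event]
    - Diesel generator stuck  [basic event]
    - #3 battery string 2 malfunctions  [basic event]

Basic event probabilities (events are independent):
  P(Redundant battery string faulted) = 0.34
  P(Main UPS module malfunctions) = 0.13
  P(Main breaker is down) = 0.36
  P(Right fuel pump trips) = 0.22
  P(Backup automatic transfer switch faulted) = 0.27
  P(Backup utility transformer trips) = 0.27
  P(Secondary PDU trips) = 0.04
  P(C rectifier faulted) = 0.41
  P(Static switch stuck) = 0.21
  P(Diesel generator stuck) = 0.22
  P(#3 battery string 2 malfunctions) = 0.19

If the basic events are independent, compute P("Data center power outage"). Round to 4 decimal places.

0.1004

P(Bus A inoperative) [AND] = 0.13 × 0.36 × 0.22 × 0.27 = 0.002780
P(Generator path unavailable) [OR] = 1 − (1−0.34) × (1−0.002780) = 0.341835
P(Distribution tier fails) [OR] = 1 − (1−0.27) × (1−0.04) × (1−0.41) = 0.586528
P(Utility feed lost) [OR] = 1 − (1−0.21) × (1−0.22) × (1−0.19) = 0.500878
P(Data center power outage) [AND] = 0.341835 × 0.586528 × 0.500878 = 0.100424
Rounded to 4 decimal places: P(Data center power outage) ≈ 0.1004.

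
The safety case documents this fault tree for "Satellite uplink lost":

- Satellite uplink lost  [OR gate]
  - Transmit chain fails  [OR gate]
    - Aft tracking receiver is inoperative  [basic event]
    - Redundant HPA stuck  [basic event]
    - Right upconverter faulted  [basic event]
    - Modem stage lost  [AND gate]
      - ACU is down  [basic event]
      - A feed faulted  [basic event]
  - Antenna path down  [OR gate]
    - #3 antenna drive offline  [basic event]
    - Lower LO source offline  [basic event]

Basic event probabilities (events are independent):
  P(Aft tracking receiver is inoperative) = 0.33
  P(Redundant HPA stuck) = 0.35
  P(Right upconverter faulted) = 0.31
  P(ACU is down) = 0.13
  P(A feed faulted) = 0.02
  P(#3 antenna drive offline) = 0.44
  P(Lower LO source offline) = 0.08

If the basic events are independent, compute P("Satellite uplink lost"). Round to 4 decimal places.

P(Modem stage lost) [AND] = 0.13 × 0.02 = 0.002600
P(Transmit chain fails) [OR] = 1 − (1−0.33) × (1−0.35) × (1−0.31) × (1−0.002600) = 0.700286
P(Antenna path down) [OR] = 1 − (1−0.44) × (1−0.08) = 0.484800
P(Satellite uplink lost) [OR] = 1 − (1−0.700286) × (1−0.484800) = 0.845587
Rounded to 4 decimal places: P(Satellite uplink lost) ≈ 0.8456.

0.8456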